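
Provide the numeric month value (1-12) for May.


Calendar month order:
4. April
5. May <--
6. June
May is month number 5

5


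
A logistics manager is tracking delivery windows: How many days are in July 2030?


Month: July
Year: 2030
July is a 31-day month
Total: 31 days

31


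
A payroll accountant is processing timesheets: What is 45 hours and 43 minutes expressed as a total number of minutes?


Hours: 45
Minutes: 43
Convert hours to minutes: 45 x 60 = 2700
Add remaining minutes: 2700 + 43 = 2743

2743


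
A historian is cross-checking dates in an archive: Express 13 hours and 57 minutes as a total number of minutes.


Hours: 13
Extra minutes: 57
Minutes per hour: 60
Hours to minutes: 13 x 60 = 780
Total: 780 + 57 = 837

837


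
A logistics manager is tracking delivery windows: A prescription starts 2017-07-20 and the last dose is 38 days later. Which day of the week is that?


Start: 2017-07-20 (Thursday)
Step 1 - find target date: add 38 days
  2017-07-20 + 38 days = 2017-08-27
Step 2 - day of week:
  38 mod 7 = 3
  Thursday + 3 days -> Sunday
Result: Sunday (2017-08-27)

Sunday


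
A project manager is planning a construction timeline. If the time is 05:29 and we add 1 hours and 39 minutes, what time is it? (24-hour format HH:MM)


Start time: 05:29
Adding: 1 hours 39 minutes
Minutes: 29 + 39 = 68
Minute overflow: 68 >= 60, so carry 1 hour, minutes = 8
Hours: 5 + 1 + 1 = 7
Result: 07:08

07:08


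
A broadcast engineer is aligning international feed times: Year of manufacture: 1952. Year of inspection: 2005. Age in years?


Birth year: 1952
Current year: 2005
Age = current year - birth year
Age = 2005 - 1952 = 53

53


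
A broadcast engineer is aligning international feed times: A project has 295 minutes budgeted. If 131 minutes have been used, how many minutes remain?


Total budget: 295 minutes
Time used: 131 minutes
Remaining: 295 - 131 = 164 minutes
Percent used: 44.4%
Percent remaining: 55.6%

164


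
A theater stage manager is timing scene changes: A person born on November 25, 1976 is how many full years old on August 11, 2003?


Birth: 1976-11-25
Reference: 2003-08-11
Year difference: 2003 - 1976 = 27
Has birthday (11-25) occurred by 08-11? No
Birthday not yet reached this year -> subtract 1
Age in full years: 26

26


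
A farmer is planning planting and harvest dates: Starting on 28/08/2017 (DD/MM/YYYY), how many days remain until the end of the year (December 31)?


Start: August 28, 2017
End: December 31, 2017
Days left in August: 3
September: 30
October: 31
November: 30
December: 31
Sum of remaining months: 122
Total: 3 + 122 = 125

125


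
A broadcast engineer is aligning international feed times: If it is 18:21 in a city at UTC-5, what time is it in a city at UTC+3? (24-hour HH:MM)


Local time: 18:21 at UTC-5 (offset -5h)
Target zone: UTC+3 (offset 3h)
Difference: 3 - (-5) = 8 hours
Calculation: 18 + (8) = 26
Wraparound: (26) mod 24 = 2
Result: 02:21

02:21


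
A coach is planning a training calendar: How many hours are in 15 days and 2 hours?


Days: 15
Extra hours: 2
Hours per day: 24
Days to hours: 15 x 24 = 360
Total: 360 + 2 = 362

362


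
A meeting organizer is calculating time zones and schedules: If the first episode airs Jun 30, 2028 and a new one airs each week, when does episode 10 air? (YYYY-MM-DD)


First occurrence: 2028-06-30 (occurrence 1)
Each occurrence is 7 days after the previous.
Occurrence 10 is 9 weeks after the first.
9 weeks = 63 days
2028-06-30 + 63 days = 2028-09-01

2028-09-01


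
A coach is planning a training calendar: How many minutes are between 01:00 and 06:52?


Start time: 01:00 = 60 minutes from midnight
End time: 06:52 = 412 minutes from midnight
Difference: 412 - 60 = 352 minutes
That is 5 hours and 52 minutes

352


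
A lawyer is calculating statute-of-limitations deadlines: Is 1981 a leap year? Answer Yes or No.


Year: 1981
Divisible by 4? 1981 / 4 = 495.25 -> No
Not divisible by 4, so NOT a leap year

No


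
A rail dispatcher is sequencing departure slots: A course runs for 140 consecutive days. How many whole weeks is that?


Total days: 140
Days per week: 7
Division: 140 / 7 = 20 remainder 0
Complete weeks: 20
Remaining days: 0

20


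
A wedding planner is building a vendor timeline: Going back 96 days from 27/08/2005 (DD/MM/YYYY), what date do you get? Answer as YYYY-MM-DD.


Start: 2005-08-27
Subtracting 96 days
Days already passed in August: 27
After going back through August: 69 more days to subtract
July 2005: 31 days, 38 remaining
June 2005: 30 days, 8 remaining
May 2005 has 31 days, need 8
Result: 2005-05-23

2005-05-23


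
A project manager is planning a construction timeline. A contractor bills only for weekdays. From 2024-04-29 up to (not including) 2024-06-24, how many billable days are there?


Start: 2024-04-29 (Monday)
End (exclusive): 2024-06-24 (Monday)
Total calendar days: 56
Full weeks: 56 // 7 = 8 -> 40 weekdays
Remaining 0 days starting on Monday:
Total business days: 40 + 0 = 40

40


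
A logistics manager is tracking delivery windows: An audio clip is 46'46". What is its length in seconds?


Minutes: 46
Seconds: 46
Convert minutes to seconds: 46 x 60 = 2760
Add remaining seconds: 2760 + 46 = 2806

2806


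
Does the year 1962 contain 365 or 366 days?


Year: 1962
Check leap year rules:
Divisible by 4? No
1962 is not a leap year
Days: 365

365


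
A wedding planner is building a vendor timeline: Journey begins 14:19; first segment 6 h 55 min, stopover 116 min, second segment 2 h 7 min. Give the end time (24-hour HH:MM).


Depart: 14:19
Leg 1: +415 min -> 21:14
Layover: +116 min -> 23:10
Leg 2: +127 min -> 01:17
Total travel: 658 minutes = 10h 58m
Arrival: 01:17

01:17


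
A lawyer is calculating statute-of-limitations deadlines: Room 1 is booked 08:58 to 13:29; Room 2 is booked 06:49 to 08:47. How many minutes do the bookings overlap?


Interval A: [538, 809] minutes from midnight
Interval B: [409, 527] minutes from midnight
Overlap start = max(538, 409) = 538
Overlap end = min(809, 527) = 527
End <= start, so the intervals do not overlap: 0 minutes

0


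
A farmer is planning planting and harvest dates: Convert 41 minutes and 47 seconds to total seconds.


Minutes: 41
Extra seconds: 47
Seconds per minute: 60
Minutes to seconds: 41 x 60 = 2460
Total: 2460 + 47 = 2507

2507


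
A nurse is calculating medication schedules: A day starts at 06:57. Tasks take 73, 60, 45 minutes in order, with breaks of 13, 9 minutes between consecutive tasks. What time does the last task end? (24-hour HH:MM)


Start: 06:57 = 417 min from midnight
  after task 1 (73 min): 08:10
  after break (13 min): 08:23
  after task 2 (60 min): 09:23
  after break (9 min): 09:32
  after task 3 (45 min): 10:17
Total elapsed: 200 minutes
End time: 10:17

10:17


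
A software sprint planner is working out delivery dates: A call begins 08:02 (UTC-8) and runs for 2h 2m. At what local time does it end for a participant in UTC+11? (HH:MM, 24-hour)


Start: 08:02 in UTC-8
Step 1 - add duration:
  minutes: 2 + 2 = 4
  hours: 8 + 2 + 0 = 10
  end in UTC-8: 10:04
Step 2 - convert UTC-8 -> UTC+11:
  offset difference: 11 - (-8) = 19 hours
  10 + (19) = 29 -> mod 24 = 5
Result: 05:04 in UTC+11

05:04


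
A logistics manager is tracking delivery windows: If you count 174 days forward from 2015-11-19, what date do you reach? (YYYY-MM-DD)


Start: 2015-11-19
Adding 174 days
Days remaining in November: 11
After November: 163 days still to add
December 2015: 31 days, 132 remaining
January 2016: 31 days, 101 remaining
February 2016: 29 days, 72 remaining
March 2016: 31 days, 41 remaining
Result: 2016-05-11

2016-05-11


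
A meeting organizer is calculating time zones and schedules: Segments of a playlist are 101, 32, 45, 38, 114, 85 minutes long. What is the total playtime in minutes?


Durations: 101, 32, 45, 38, 114, 85
Running sum: 101
+ 32 = 133
+ 45 = 178
+ 38 = 216
+ 114 = 330
+ 85 = 415
Total duration: 415 minutes
That is 6 hours and 55 minutes

415


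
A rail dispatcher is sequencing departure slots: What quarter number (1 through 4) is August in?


Month: August (month 8)
Q1: January-March (months 1-3)
Q2: April-June (months 4-6)
Q3: July-September (months 7-9)
Q4: October-December (months 10-12)
Month 8 falls in Q3

3


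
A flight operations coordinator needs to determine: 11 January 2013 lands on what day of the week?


Date: 2013-01-11
January 1, 2013 is a Tuesday
Day of year: 11
Offset from Jan 1: 10 days
10 mod 7 = 3
Result: Friday

Friday


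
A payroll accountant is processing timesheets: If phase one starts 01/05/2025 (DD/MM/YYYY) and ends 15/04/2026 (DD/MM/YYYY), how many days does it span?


Start date: 2025-05-01
End date: 2026-04-15
May 2025: +31 days
Jun 2025: +30 days
Jul 2025: +31 days
... (9 more months)
Total: 349 days

349


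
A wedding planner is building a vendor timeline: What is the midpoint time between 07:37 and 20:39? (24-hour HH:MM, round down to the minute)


Start time: 07:37 = 457 minutes from midnight
End time: 20:39 = 1239 minutes from midnight
Sum: 457 + 1239 = 1696
Midpoint: 1696 / 2 = 848 minutes
Convert: 848 / 60 = 14 hours, 8 minutes
Result: 14:08

14:08


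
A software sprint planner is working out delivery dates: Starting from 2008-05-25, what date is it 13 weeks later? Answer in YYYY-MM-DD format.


Start: 2008-05-25
Weeks to add: 13
Convert to days: 13 x 7 = 91 days
Add 91 days to 2008-05-25
Result: 2008-08-24

2008-08-24


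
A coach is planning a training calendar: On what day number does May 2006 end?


Month: May
Year: 2006
May is a 31-day month
Total: 31 days

31


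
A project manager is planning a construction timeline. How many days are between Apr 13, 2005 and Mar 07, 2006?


Start date: 2005-04-13
End date: 2006-03-07
Apr 2005: +18 days
May 2005: +31 days
Jun 2005: +30 days
... (9 more months)
Total: 328 days

328


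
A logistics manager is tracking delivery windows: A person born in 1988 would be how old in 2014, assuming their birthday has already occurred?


Birth year: 1988
Current year: 2014
Age = current year - birth year
Age = 2014 - 1988 = 26

26


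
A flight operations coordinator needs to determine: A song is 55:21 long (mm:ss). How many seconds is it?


Minutes: 55
Extra seconds: 21
Seconds per minute: 60
Minutes to seconds: 55 x 60 = 3300
Total: 3300 + 21 = 3321

3321


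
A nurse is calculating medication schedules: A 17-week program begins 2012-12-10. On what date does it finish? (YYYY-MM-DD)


Start: 2012-12-10
Weeks to add: 17
Convert to days: 17 x 7 = 119 days
Add 119 days to 2012-12-10
Result: 2013-04-08

2013-04-08


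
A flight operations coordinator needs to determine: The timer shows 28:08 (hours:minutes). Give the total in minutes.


Hours: 28
Minutes: 8
Convert hours to minutes: 28 x 60 = 1680
Add remaining minutes: 1680 + 8 = 1688

1688


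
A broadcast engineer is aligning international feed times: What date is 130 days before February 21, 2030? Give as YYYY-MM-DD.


Start: 2030-02-21
Subtracting 130 days
Days already passed in February: 21
After going back through February: 109 more days to subtract
January 2030: 31 days, 78 remaining
December 2029: 31 days, 47 remaining
November 2029: 30 days, 17 remaining
October 2029 has 31 days, need 17
Result: 2029-10-14

2029-10-14


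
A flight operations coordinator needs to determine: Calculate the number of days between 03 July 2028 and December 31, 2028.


Start: July 03, 2028
End: December 31, 2028
Days left in July: 28
August: 31
September: 30
October: 31
November: 30
... plus remaining months
Sum of remaining months: 153
Total: 28 + 153 = 181

181


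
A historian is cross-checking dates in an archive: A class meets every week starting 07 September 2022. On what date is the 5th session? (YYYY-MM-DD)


First occurrence: 2022-09-07 (occurrence 1)
Each occurrence is 7 days after the previous.
Occurrence 5 is 4 weeks after the first.
4 weeks = 28 days
2022-09-07 + 28 days = 2022-10-05

2022-10-05


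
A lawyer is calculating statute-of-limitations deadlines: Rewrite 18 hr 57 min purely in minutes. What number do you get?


Hours: 18
Extra minutes: 57
Minutes per hour: 60
Hours to minutes: 18 x 60 = 1080
Total: 1080 + 57 = 1137

1137


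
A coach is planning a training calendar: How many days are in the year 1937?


Year: 1937
Check leap year rules:
Divisible by 4? No
1937 is not a leap year
Days: 365

365


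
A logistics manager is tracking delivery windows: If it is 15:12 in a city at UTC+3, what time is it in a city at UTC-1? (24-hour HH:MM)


Local time: 15:12 at UTC+3 (offset 3h)
Target zone: UTC-1 (offset -1h)
Difference: -1 - (3) = -4 hours
Calculation: 15 + (-4) = 11
Result: 11:12

11:12


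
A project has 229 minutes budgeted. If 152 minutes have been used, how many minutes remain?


Total budget: 229 minutes
Time used: 152 minutes
Remaining: 229 - 152 = 77 minutes
Percent used: 66.4%
Percent remaining: 33.6%

77


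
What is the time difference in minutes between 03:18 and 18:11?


Start time: 03:18 = 198 minutes from midnight
End time: 18:11 = 1091 minutes from midnight
Difference: 1091 - 198 = 893 minutes
That is 14 hours and 53 minutes

893


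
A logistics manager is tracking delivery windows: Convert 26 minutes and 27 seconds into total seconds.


Minutes: 26
Seconds: 27
Convert minutes to seconds: 26 x 60 = 1560
Add remaining seconds: 1560 + 27 = 1587

1587


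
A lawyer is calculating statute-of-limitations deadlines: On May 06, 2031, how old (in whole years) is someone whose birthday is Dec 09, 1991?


Birth: 1991-12-09
Reference: 2031-05-06
Year difference: 2031 - 1991 = 40
Has birthday (12-09) occurred by 05-06? No
Birthday not yet reached this year -> subtract 1
Age in full years: 39

39


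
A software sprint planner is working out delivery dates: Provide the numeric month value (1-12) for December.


Calendar month order:
11. November
12. December <--
December is month number 12

12


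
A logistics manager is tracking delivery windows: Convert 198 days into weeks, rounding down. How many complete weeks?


Total days: 198
Days per week: 7
Division: 198 / 7 = 28 remainder 2
Complete weeks: 28
Remaining days: 2

28


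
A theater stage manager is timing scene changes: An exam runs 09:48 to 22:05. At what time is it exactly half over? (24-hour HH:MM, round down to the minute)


Start time: 09:48 = 588 minutes from midnight
End time: 22:05 = 1325 minutes from midnight
Sum: 588 + 1325 = 1913
Midpoint: 1913 / 2 = 956 minutes
Convert: 956 / 60 = 15 hours, 56 minutes
Result: 15:56

15:56


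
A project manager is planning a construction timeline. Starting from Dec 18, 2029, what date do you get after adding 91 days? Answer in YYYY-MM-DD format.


Start: 2029-12-18
Adding 91 days
Days remaining in December: 13
After December: 78 days still to add
January 2030: 31 days, 47 remaining
February 2030: 28 days, 19 remaining
March 2030 has 31 days, need 19
Result: 2030-03-19

2030-03-19


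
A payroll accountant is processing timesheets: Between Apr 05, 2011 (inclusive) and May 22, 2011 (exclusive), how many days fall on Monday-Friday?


Start: 2011-04-05 (Tuesday)
End (exclusive): 2011-05-22 (Sunday)
Total calendar days: 47
Full weeks: 47 // 7 = 6 -> 30 weekdays
Remaining 5 days starting on Tuesday:
  Tue(w), Wed(w), Thu(w), Fri(w), Sat(-) -> 4 weekdays
Total business days: 30 + 4 = 34

34


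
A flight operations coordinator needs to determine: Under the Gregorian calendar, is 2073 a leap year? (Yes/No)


Year: 2073
Divisible by 4? 2073 / 4 = 518.25 -> No
Not divisible by 4, so NOT a leap year

No


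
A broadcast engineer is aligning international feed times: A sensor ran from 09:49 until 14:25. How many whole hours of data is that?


Start: 09:49
End: 14:25
Hour difference: 14 - 9 = 5 hours
Minute difference: 25 - 49 = -24 minutes
Total minutes: 276
Complete hours: 276 / 60 = 4 (remainder 36)

4


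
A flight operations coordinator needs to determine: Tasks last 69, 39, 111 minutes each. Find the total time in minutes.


Durations: 69, 39, 111
Running sum: 69
+ 39 = 108
+ 111 = 219
Total duration: 219 minutes
That is 3 hours and 39 minutes

219


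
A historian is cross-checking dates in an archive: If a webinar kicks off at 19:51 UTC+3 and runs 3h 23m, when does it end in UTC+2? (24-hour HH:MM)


Start: 19:51 in UTC+3
Step 1 - add duration:
  minutes: 51 + 23 = 74 (carry 1h)
  hours: 19 + 3 + 1 = 23
  end in UTC+3: 23:14
Step 2 - convert UTC+3 -> UTC+2:
  offset difference: 2 - (3) = -1 hours
  23 + (-1) = 22 -> mod 24 = 22
Result: 22:14 in UTC+2

22:14


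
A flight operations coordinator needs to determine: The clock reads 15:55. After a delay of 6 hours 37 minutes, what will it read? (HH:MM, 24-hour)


Start time: 15:55
Adding: 6 hours 37 minutes
Minutes: 55 + 37 = 92
Minute overflow: 92 >= 60, so carry 1 hour, minutes = 32
Hours: 15 + 6 + 1 = 22
Result: 22:32

22:32


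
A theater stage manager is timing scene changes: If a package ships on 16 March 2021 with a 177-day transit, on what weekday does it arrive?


Start: 2021-03-16 (Tuesday)
Step 1 - find target date: add 177 days
  2021-03-16 + 177 days = 2021-09-09
Step 2 - day of week:
  177 mod 7 = 2
  Tuesday + 2 days -> Thursday
Result: Thursday (2021-09-09)

Thursday


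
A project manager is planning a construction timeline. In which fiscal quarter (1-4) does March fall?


Month: March (month 3)
Q1: January-March (months 1-3)
Q2: April-June (months 4-6)
Q3: July-September (months 7-9)
Q4: October-December (months 10-12)
Month 3 falls in Q1

1


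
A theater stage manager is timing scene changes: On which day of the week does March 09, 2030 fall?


Date: 2030-03-09
January 1, 2030 is a Tuesday
Day of year: 68
Offset from Jan 1: 67 days
67 mod 7 = 4
Result: Saturday

Saturday


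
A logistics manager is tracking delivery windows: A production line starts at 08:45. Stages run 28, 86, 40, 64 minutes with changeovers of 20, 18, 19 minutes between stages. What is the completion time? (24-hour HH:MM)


Start: 08:45 = 525 min from midnight
  after task 1 (28 min): 09:13
  after break (20 min): 09:33
  after task 2 (86 min): 10:59
  after break (18 min): 11:17
  after task 3 (40 min): 11:57
  after break (19 min): 12:16
  after task 4 (64 min): 13:20
Total elapsed: 275 minutes
End time: 13:20

13:20


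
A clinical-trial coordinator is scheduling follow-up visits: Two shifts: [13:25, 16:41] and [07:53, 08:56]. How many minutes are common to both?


Interval A: [805, 1001] minutes from midnight
Interval B: [473, 536] minutes from midnight
Overlap start = max(805, 473) = 805
Overlap end = min(1001, 536) = 536
End <= start, so the intervals do not overlap: 0 minutes

0


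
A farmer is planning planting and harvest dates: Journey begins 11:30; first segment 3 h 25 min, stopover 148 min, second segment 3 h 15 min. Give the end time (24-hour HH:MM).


Depart: 11:30
Leg 1: +205 min -> 14:55
Layover: +148 min -> 17:23
Leg 2: +195 min -> 20:38
Total travel: 548 minutes = 9h 8m
Arrival: 20:38

20:38


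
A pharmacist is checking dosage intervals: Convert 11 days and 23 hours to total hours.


Days: 11
Extra hours: 23
Hours per day: 24
Days to hours: 11 x 24 = 264
Total: 264 + 23 = 287

287


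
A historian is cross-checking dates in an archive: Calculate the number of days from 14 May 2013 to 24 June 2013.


Start date: 2013-05-14
End date: 2013-06-24
May 2013: +18 days
Jun 2013: +23 days
Total: 41 days

41


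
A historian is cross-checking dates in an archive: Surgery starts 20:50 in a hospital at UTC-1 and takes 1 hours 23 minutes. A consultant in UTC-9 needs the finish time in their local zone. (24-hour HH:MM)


Start: 20:50 in UTC-1
Step 1 - add duration:
  minutes: 50 + 23 = 73 (carry 1h)
  hours: 20 + 1 + 1 = 22
  end in UTC-1: 22:13
Step 2 - convert UTC-1 -> UTC-9:
  offset difference: -9 - (-1) = -8 hours
  22 + (-8) = 14 -> mod 24 = 14
Result: 14:13 in UTC-9

14:13


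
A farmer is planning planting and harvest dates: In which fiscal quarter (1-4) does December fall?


Month: December (month 12)
Q1: January-March (months 1-3)
Q2: April-June (months 4-6)
Q3: July-September (months 7-9)
Q4: October-December (months 10-12)
Month 12 falls in Q4

4


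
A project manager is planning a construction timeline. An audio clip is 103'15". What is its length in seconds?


Minutes: 103
Seconds: 15
Convert minutes to seconds: 103 x 60 = 6180
Add remaining seconds: 6180 + 15 = 6195

6195


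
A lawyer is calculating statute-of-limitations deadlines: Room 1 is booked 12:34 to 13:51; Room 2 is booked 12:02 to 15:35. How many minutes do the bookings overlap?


Interval A: [754, 831] minutes from midnight
Interval B: [722, 935] minutes from midnight
Overlap start = max(754, 722) = 754
Overlap end = min(831, 935) = 831
Overlap = 831 - 754 = 77 minutes

77


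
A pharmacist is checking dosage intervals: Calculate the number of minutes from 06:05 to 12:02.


Start time: 06:05 = 365 minutes from midnight
End time: 12:02 = 722 minutes from midnight
Difference: 722 - 365 = 357 minutes
That is 5 hours and 57 minutes

357


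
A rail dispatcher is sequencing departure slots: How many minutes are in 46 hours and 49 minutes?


Hours: 46
Minutes: 49
Convert hours to minutes: 46 x 60 = 2760
Add remaining minutes: 2760 + 49 = 2809

2809


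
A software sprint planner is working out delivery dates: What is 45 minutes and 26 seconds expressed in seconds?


Minutes: 45
Extra seconds: 26
Seconds per minute: 60
Minutes to seconds: 45 x 60 = 2700
Total: 2700 + 26 = 2726

2726


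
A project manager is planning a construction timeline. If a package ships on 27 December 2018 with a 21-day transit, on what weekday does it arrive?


Start: 2018-12-27 (Thursday)
Step 1 - find target date: add 21 days
  2018-12-27 + 21 days = 2019-01-17
Step 2 - day of week:
  21 mod 7 = 0
  Thursday + 0 days -> Thursday
Result: Thursday (2019-01-17)

Thursday


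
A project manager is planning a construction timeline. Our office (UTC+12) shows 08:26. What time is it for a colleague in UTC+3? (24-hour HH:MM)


Local time: 08:26 at UTC+12 (offset 12h)
Target zone: UTC+3 (offset 3h)
Difference: 3 - (12) = -9 hours
Calculation: 8 + (-9) = -1
Wraparound: (-1) mod 24 = 23
Result: 23:26

23:26


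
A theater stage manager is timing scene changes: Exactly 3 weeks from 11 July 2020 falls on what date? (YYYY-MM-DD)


Start: 2020-07-11
Weeks to add: 3
Convert to days: 3 x 7 = 21 days
Add 21 days to 2020-07-11
Result: 2020-08-01

2020-08-01


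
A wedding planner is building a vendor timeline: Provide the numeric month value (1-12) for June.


Calendar month order:
5. May
6. June <--
7. July
June is month number 6

6


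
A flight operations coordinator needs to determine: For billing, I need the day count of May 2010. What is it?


Month: May
Year: 2010
May is a 31-day month
Total: 31 days

31


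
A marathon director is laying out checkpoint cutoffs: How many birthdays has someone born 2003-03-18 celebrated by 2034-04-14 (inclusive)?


Birth: 2003-03-18
Reference: 2034-04-14
Year difference: 2034 - 2003 = 31
Has birthday (03-18) occurred by 04-14? Yes
Age in full years: 31

31


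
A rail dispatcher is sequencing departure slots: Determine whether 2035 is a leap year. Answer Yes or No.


Year: 2035
Divisible by 4? 2035 / 4 = 508.75 -> No
Not divisible by 4, so NOT a leap year

No


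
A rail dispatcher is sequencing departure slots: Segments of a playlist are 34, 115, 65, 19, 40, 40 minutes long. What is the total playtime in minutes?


Durations: 34, 115, 65, 19, 40, 40
Running sum: 34
+ 115 = 149
+ 65 = 214
+ 19 = 233
+ 40 = 273
+ 40 = 313
Total duration: 313 minutes
That is 5 hours and 13 minutes

313


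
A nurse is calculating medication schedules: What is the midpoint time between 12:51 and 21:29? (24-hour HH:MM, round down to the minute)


Start time: 12:51 = 771 minutes from midnight
End time: 21:29 = 1289 minutes from midnight
Sum: 771 + 1289 = 2060
Midpoint: 2060 / 2 = 1030 minutes
Convert: 1030 / 60 = 17 hours, 10 minutes
Result: 17:10

17:10


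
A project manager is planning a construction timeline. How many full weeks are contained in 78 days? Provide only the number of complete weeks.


Total days: 78
Days per week: 7
Division: 78 / 7 = 11 remainder 1
Complete weeks: 11
Remaining days: 1

11


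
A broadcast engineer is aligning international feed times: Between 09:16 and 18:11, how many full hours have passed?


Start: 09:16
End: 18:11
Hour difference: 18 - 9 = 9 hours
Minute difference: 11 - 16 = -5 minutes
Total minutes: 535
Complete hours: 535 / 60 = 8 (remainder 55)

8


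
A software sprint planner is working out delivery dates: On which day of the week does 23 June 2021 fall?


Date: 2021-06-23
January 1, 2021 is a Friday
Day of year: 174
Offset from Jan 1: 173 days
173 mod 7 = 5
Result: Wednesday

Wednesday


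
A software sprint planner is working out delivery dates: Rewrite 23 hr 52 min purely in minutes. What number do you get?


Hours: 23
Extra minutes: 52
Minutes per hour: 60
Hours to minutes: 23 x 60 = 1380
Total: 1380 + 52 = 1432

1432


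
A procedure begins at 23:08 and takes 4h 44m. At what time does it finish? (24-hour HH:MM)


Start time: 23:08
Adding: 4 hours 44 minutes
Minutes: 8 + 44 = 52
Hours: 23 + 4 + 0 = 27
Hour wraparound: 27 mod 24 = 3
Result: 03:52

03:52


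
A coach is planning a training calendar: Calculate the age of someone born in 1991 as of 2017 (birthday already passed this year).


Birth year: 1991
Current year: 2017
Age = current year - birth year
Age = 2017 - 1991 = 26

26


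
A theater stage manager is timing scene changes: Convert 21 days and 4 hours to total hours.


Days: 21
Extra hours: 4
Hours per day: 24
Days to hours: 21 x 24 = 504
Total: 504 + 4 = 508

508


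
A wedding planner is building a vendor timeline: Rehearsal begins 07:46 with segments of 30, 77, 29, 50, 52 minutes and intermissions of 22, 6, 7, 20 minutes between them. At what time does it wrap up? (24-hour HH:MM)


Start: 07:46 = 466 min from midnight
  after task 1 (30 min): 08:16
  after break (22 min): 08:38
  after task 2 (77 min): 09:55
  after break (6 min): 10:01
  after task 3 (29 min): 10:30
  after break (7 min): 10:37
  after task 4 (50 min): 11:27
  after break (20 min): 11:47
  after task 5 (52 min): 12:39
Total elapsed: 293 minutes
End time: 12:39

12:39


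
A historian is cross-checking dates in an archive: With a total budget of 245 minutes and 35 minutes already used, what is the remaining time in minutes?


Total budget: 245 minutes
Time used: 35 minutes
Remaining: 245 - 35 = 210 minutes
Percent used: 14.3%
Percent remaining: 85.7%

210


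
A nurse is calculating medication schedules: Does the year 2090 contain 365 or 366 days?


Year: 2090
Check leap year rules:
Divisible by 4? No
2090 is not a leap year
Days: 365

365


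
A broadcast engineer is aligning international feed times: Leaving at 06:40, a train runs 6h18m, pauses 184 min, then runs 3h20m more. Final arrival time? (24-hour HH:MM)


Depart: 06:40
Leg 1: +378 min -> 12:58
Layover: +184 min -> 16:02
Leg 2: +200 min -> 19:22
Total travel: 762 minutes = 12h 42m
Arrival: 19:22

19:22


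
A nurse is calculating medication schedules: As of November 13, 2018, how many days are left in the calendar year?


Start: November 13, 2018
End: December 31, 2018
Days left in November: 17
December: 31
Sum of remaining months: 31
Total: 17 + 31 = 48

48


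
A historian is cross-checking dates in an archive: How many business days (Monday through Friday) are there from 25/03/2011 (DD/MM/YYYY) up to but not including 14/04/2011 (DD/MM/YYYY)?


Start: 2011-03-25 (Friday)
End (exclusive): 2011-04-14 (Thursday)
Total calendar days: 20
Full weeks: 20 // 7 = 2 -> 10 weekdays
Remaining 6 days starting on Friday:
  Fri(w), Sat(-), Sun(-), Mon(w), Tue(w), Wed(w) -> 4 weekdays
Total business days: 10 + 4 = 14

14


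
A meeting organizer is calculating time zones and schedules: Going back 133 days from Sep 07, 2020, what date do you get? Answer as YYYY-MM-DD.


Start: 2020-09-07
Subtracting 133 days
Days already passed in September: 7
After going back through September: 126 more days to subtract
August 2020: 31 days, 95 remaining
July 2020: 31 days, 64 remaining
June 2020: 30 days, 34 remaining
May 2020: 31 days, 3 remaining
Result: 2020-04-27

2020-04-27


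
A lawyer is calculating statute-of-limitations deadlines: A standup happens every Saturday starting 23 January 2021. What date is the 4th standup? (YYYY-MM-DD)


First occurrence: 2021-01-23 (occurrence 1)
Each occurrence is 7 days after the previous.
Occurrence 4 is 3 weeks after the first.
3 weeks = 21 days
2021-01-23 + 21 days = 2021-02-13

2021-02-13


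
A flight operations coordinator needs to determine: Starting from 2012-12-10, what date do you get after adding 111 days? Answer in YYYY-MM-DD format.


Start: 2012-12-10
Adding 111 days
Days remaining in December: 21
After December: 90 days still to add
January 2013: 31 days, 59 remaining
February 2013: 28 days, 31 remaining
March 2013 has 31 days, need 31
Result: 2013-03-31

2013-03-31


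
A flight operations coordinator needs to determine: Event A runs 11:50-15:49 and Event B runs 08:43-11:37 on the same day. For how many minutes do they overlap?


Interval A: [710, 949] minutes from midnight
Interval B: [523, 697] minutes from midnight
Overlap start = max(710, 523) = 710
Overlap end = min(949, 697) = 697
End <= start, so the intervals do not overlap: 0 minutes

0


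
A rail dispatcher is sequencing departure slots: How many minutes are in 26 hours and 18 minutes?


Hours: 26
Extra minutes: 18
Minutes per hour: 60
Hours to minutes: 26 x 60 = 1560
Total: 1560 + 18 = 1578

1578


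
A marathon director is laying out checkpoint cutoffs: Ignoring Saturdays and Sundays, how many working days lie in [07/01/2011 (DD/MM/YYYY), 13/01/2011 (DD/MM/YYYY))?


Start: 2011-01-07 (Friday)
End (exclusive): 2011-01-13 (Thursday)
Total calendar days: 6
Full weeks: 6 // 7 = 0 -> 0 weekdays
Remaining 6 days starting on Friday:
  Fri(w), Sat(-), Sun(-), Mon(w), Tue(w), Wed(w) -> 4 weekdays
Total business days: 0 + 4 = 4

4


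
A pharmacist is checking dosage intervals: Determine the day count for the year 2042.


Year: 2042
Check leap year rules:
Divisible by 4? No
2042 is not a leap year
Days: 365

365


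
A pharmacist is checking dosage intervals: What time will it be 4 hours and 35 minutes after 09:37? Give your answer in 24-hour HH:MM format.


Start time: 09:37
Adding: 4 hours 35 minutes
Minutes: 37 + 35 = 72
Minute overflow: 72 >= 60, so carry 1 hour, minutes = 12
Hours: 9 + 4 + 1 = 14
Result: 14:12

14:12


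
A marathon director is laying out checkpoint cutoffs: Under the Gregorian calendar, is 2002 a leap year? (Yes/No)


Year: 2002
Divisible by 4? 2002 / 4 = 500.5 -> No
Not divisible by 4, so NOT a leap year

No


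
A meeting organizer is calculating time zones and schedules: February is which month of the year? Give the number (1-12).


Calendar month order:
1. January
2. February <--
3. March
February is month number 2

2


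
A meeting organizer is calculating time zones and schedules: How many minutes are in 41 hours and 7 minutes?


Hours: 41
Minutes: 7
Convert hours to minutes: 41 x 60 = 2460
Add remaining minutes: 2460 + 7 = 2467

2467


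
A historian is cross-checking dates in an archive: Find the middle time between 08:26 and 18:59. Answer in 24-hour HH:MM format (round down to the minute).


Start time: 08:26 = 506 minutes from midnight
End time: 18:59 = 1139 minutes from midnight
Sum: 506 + 1139 = 1645
Midpoint: 1645 / 2 = 822 minutes
Convert: 822 / 60 = 13 hours, 42 minutes
Result: 13:42

13:42


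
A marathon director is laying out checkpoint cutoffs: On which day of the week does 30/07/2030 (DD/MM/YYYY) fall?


Date: 2030-07-30
January 1, 2030 is a Tuesday
Day of year: 211
Offset from Jan 1: 210 days
210 mod 7 = 0
Result: Tuesday

Tuesday


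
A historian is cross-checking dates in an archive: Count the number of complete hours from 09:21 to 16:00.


Start: 09:21
End: 16:00
Hour difference: 16 - 9 = 7 hours
Minute difference: 0 - 21 = -21 minutes
Total minutes: 399
Complete hours: 399 / 60 = 6 (remainder 39)

6


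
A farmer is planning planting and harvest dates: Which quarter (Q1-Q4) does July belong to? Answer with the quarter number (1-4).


Month: July (month 7)
Q1: January-March (months 1-3)
Q2: April-June (months 4-6)
Q3: July-September (months 7-9)
Q4: October-December (months 10-12)
Month 7 falls in Q3

3


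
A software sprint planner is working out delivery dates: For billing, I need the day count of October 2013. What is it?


Month: October
Year: 2013
October is a 31-day month
Total: 31 days

31


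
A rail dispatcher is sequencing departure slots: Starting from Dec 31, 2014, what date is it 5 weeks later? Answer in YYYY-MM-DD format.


Start: 2014-12-31
Weeks to add: 5
Convert to days: 5 x 7 = 35 days
Add 35 days to 2014-12-31
Result: 2015-02-04

2015-02-04


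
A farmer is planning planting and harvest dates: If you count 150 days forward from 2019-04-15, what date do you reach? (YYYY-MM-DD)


Start: 2019-04-15
Adding 150 days
Days remaining in April: 15
After April: 135 days still to add
May 2019: 31 days, 104 remaining
June 2019: 30 days, 74 remaining
July 2019: 31 days, 43 remaining
August 2019: 31 days, 12 remaining
Result: 2019-09-12

2019-09-12


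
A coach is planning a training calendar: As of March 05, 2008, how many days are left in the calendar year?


Start: March 05, 2008
End: December 31, 2008
Days left in March: 26
April: 30
May: 31
June: 30
July: 31
... plus remaining months
Sum of remaining months: 275
Total: 26 + 275 = 301

301


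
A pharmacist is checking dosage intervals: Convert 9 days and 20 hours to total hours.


Days: 9
Extra hours: 20
Hours per day: 24
Days to hours: 9 x 24 = 216
Total: 216 + 20 = 236

236


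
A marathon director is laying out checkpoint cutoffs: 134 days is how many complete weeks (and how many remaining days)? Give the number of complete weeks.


Total days: 134
Days per week: 7
Division: 134 / 7 = 19 remainder 1
Complete weeks: 19
Remaining days: 1

19


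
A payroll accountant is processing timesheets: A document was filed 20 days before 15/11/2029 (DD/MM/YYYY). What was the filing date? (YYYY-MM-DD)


Start: 2029-11-15
Subtracting 20 days
Days already passed in November: 15
After going back through November: 5 more days to subtract
October 2029 has 31 days, need 5
Result: 2029-10-26

2029-10-26


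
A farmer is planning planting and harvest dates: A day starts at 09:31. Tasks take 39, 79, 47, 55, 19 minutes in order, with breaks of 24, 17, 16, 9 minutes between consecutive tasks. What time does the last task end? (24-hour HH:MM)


Start: 09:31 = 571 min from midnight
  after task 1 (39 min): 10:10
  after break (24 min): 10:34
  after task 2 (79 min): 11:53
  after break (17 min): 12:10
  after task 3 (47 min): 12:57
  after break (16 min): 13:13
  after task 4 (55 min): 14:08
  after break (9 min): 14:17
  after task 5 (19 min): 14:36
Total elapsed: 305 minutes
End time: 14:36

14:36


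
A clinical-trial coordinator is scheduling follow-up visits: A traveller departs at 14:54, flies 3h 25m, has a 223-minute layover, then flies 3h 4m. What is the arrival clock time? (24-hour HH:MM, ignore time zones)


Depart: 14:54
Leg 1: +205 min -> 18:19
Layover: +223 min -> 22:02
Leg 2: +184 min -> 01:06
Total travel: 612 minutes = 10h 12m
Arrival: 01:06

01:06


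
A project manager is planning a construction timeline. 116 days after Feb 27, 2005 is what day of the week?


Start: 2005-02-27 (Sunday)
Step 1 - find target date: add 116 days
  2005-02-27 + 116 days = 2005-06-23
Step 2 - day of week:
  116 mod 7 = 4
  Sunday + 4 days -> Thursday
Result: Thursday (2005-06-23)

Thursday


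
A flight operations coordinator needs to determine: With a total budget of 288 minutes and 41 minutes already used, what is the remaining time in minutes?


Total budget: 288 minutes
Time used: 41 minutes
Remaining: 288 - 41 = 247 minutes
Percent used: 14.2%
Percent remaining: 85.8%

247


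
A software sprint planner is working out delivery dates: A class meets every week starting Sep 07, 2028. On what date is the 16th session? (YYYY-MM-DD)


First occurrence: 2028-09-07 (occurrence 1)
Each occurrence is 7 days after the previous.
Occurrence 16 is 15 weeks after the first.
15 weeks = 105 days
2028-09-07 + 105 days = 2028-12-21

2028-12-21


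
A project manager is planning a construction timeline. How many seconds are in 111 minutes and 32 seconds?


Minutes: 111
Extra seconds: 32
Seconds per minute: 60
Minutes to seconds: 111 x 60 = 6660
Total: 6660 + 32 = 6692

6692


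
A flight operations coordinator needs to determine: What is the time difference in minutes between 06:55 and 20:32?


Start time: 06:55 = 415 minutes from midnight
End time: 20:32 = 1232 minutes from midnight
Difference: 1232 - 415 = 817 minutes
That is 13 hours and 37 minutes

817


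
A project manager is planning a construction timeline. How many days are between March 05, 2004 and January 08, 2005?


Start date: 2004-03-05
End date: 2005-01-08
Mar 2004: +27 days
Apr 2004: +30 days
May 2004: +31 days
... (8 more months)
Total: 309 days

309


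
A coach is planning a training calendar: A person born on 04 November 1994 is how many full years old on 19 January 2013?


Birth: 1994-11-04
Reference: 2013-01-19
Year difference: 2013 - 1994 = 19
Has birthday (11-04) occurred by 01-19? No
Birthday not yet reached this year -> subtract 1
Age in full years: 18

18


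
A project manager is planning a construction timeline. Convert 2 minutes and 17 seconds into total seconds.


Minutes: 2
Seconds: 17
Convert minutes to seconds: 2 x 60 = 120
Add remaining seconds: 120 + 17 = 137

137


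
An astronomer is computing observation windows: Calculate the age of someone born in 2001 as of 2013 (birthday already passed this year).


Birth year: 2001
Current year: 2013
Age = current year - birth year
Age = 2013 - 2001 = 12

12


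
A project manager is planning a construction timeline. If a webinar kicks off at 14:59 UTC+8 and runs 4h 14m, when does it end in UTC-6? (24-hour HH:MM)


Start: 14:59 in UTC+8
Step 1 - add duration:
  minutes: 59 + 14 = 73 (carry 1h)
  hours: 14 + 4 + 1 = 19
  end in UTC+8: 19:13
Step 2 - convert UTC+8 -> UTC-6:
  offset difference: -6 - (8) = -14 hours
  19 + (-14) = 5 -> mod 24 = 5
Result: 05:13 in UTC-6

05:13


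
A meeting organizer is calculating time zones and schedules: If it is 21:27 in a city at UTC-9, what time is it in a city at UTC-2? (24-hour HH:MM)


Local time: 21:27 at UTC-9 (offset -9h)
Target zone: UTC-2 (offset -2h)
Difference: -2 - (-9) = 7 hours
Calculation: 21 + (7) = 28
Wraparound: (28) mod 24 = 4
Result: 04:27

04:27


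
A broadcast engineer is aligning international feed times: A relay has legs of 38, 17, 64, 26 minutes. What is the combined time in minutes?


Durations: 38, 17, 64, 26
Running sum: 38
+ 17 = 55
+ 64 = 119
+ 26 = 145
Total duration: 145 minutes
That is 2 hours and 25 minutes

145


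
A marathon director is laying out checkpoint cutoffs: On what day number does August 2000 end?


Month: August
Year: 2000
August is a 31-day month
Total: 31 days

31


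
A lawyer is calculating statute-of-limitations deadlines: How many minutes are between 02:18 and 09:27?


Start time: 02:18 = 138 minutes from midnight
End time: 09:27 = 567 minutes from midnight
Difference: 567 - 138 = 429 minutes
That is 7 hours and 9 minutes

429
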